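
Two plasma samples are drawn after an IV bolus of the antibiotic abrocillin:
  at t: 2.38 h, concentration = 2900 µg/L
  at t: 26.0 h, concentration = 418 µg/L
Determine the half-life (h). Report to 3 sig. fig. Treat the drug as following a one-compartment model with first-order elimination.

k = ln(C₁/C₂) / (t₂ − t₁) = ln(2900/418) / (26.0 − 2.38)
  = 1.937 / 23.62 = 0.08201 h⁻¹
t½ = ln2 / k = 0.693147 / 0.08201 = 8.452 h

8.45 h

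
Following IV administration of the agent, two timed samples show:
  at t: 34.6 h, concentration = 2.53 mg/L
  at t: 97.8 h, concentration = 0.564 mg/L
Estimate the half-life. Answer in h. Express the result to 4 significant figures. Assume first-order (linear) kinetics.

k = ln(C₁/C₂) / (t₂ − t₁) = ln(2.53/0.564) / (97.8 − 34.6)
  = 1.501 / 63.20 = 0.02375 h⁻¹
t½ = ln2 / k = 0.693147 / 0.02375 = 29.19 h

29.19 h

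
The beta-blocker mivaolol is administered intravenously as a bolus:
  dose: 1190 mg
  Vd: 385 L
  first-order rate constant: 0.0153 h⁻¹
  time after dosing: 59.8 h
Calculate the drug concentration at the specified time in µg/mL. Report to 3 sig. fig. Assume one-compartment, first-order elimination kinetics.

C₀ = Dose / Vd = 1190 / 385 = 3.091 mg/L
C = C₀ · e^(−k·t) = 3.091 × e^(−0.01530 × 59.8)
  = 3.091 × 0.4005 = 1.238 mg/L
(1.238 mg/L = 1.238 µg/mL)

1.24 µg/mL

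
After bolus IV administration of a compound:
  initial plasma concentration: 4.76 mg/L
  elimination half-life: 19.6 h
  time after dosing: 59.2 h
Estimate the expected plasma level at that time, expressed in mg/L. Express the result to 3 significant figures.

k = ln2 / t½ = 0.693147 / 19.6 = 0.03536 h⁻¹
C = C₀ · e^(−k·t) = 4.760 × e^(−0.03536 × 59.2)
  = 4.760 × 0.1233 = 0.5869 mg/L

0.587 mg/L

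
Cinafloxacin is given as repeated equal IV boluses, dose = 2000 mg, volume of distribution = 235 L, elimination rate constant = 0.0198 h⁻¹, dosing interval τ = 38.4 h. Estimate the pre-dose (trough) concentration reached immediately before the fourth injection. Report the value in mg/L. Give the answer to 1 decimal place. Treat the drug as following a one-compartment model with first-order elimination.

6.7 mg/L

C₀ per dose = Dose / Vd = 2000 / 235 = 8.511 mg/L
Fraction remaining after one interval: r = e^(−kτ) = e^(−0.01980 × 38.4) = 0.4675
Before dose 4, 3 doses have been given (aged 1τ, 2τ, 3τ).
C_trough = C₀ × (r + r² + … + r^3) = C₀ × r(1−r^3)/(1−r)
        = 8.511 × 0.4675 × (1 − 0.1022) / (1 − 0.4675) = 6.708 mg/L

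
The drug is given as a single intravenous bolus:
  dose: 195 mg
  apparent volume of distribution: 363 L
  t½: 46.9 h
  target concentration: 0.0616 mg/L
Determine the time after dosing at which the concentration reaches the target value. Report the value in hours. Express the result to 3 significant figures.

147 h

C₀ = Dose / Vd = 195.0 / 363 = 0.5372 mg/L
k = ln2 / t½ = 0.693147 / 46.9 = 0.01478 h⁻¹
t = ln(C₀ / C) / k = ln(0.5372 / 0.0616) / 0.01478
  = ln(8.721) / 0.01478 = 2.166 / 0.01478 = 146.5 h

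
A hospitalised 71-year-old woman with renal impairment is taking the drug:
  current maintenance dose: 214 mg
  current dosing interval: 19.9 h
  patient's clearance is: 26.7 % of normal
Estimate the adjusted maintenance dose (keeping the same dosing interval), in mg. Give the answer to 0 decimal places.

57 mg

To keep the same average steady-state level, dosing rate must scale with clearance.
CL ratio = 26.7 / 100 = 0.2670
New dose (same interval) = 214 × 0.2670 = 57.14 mg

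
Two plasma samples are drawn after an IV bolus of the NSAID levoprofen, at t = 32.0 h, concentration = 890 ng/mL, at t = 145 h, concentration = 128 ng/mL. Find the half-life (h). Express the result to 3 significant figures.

k = ln(C₁/C₂) / (t₂ − t₁) = ln(890/128) / (145 − 32.0)
  = 1.939 / 113.0 = 0.01716 h⁻¹
t½ = ln2 / k = 0.693147 / 0.01716 = 40.39 h

40.4 h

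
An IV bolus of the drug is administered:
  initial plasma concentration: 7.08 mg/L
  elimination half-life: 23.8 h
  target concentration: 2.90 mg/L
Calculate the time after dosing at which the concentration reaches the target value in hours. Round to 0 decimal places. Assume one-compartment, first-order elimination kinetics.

31 h

k = ln2 / t½ = 0.693147 / 23.8 = 0.02912 h⁻¹
t = ln(C₀ / C) / k = ln(7.080 / 2.90) / 0.02912
  = ln(2.441) / 0.02912 = 0.8924 / 0.02912 = 30.65 h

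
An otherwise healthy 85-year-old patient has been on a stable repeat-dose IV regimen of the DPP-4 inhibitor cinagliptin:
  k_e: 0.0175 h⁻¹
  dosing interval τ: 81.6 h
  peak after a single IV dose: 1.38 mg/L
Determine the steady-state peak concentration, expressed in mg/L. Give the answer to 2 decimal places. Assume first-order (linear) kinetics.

e^(−kτ) = e^(−0.01750 × 81.6) = 0.2398
Accumulation ratio R = 1 / (1 − e^(−kτ)) = 1 / (1 − 0.2398) = 1.315
Steady-state peak = C₀ × R = 1.38 × 1.315 = 1.815 mg/L

1.82 mg/L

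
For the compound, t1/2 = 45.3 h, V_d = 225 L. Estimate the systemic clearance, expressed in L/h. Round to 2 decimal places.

3.44 L/h

k = ln2 / t½ = 0.693147 / 45.3 = 0.01530 h⁻¹
CL = k × Vd = 0.01530 × 225 = 3.443 L/h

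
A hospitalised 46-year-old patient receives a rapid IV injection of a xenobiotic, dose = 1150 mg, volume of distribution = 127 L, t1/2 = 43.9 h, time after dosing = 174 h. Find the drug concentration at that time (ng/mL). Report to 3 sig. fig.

580 ng/mL

C₀ = Dose / Vd = 1150 / 127 = 9.055 mg/L
k = ln2 / t½ = 0.693147 / 43.9 = 0.01579 h⁻¹
C = C₀ · e^(−k·t) = 9.055 × e^(−0.01579 × 174)
  = 9.055 × 0.06409 = 0.5803 mg/L
Convert: 0.5803 mg/L × 1000 = 580.3 ng/mL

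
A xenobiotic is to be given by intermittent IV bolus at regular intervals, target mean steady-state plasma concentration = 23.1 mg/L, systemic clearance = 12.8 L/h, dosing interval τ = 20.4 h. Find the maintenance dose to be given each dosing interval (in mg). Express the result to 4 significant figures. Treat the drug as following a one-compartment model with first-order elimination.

6032 mg

At steady state, Dose/τ = Css × CL.
Dose = Css × CL × τ = 23.1 × 12.80 × 20.4 = 6032 mg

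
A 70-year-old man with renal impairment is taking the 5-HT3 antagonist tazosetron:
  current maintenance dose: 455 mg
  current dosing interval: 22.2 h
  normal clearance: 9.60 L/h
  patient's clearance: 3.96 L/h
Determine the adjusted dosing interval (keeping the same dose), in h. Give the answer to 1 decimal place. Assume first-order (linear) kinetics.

53.8 h

To keep the same average steady-state level, dosing rate must scale with clearance.
CL ratio = 3.96 / 9.60 = 0.4125
New interval (same dose) = 22.2 / 0.4125 = 53.82 h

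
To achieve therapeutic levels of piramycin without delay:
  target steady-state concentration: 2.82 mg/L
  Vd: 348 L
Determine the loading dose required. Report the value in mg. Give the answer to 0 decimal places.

981 mg

LD = Css × Vd = 2.82 × 348 = 981.4 mg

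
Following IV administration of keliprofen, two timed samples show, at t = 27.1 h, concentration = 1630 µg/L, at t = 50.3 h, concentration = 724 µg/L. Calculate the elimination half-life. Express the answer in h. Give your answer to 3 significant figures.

19.8 h

k = ln(C₁/C₂) / (t₂ − t₁) = ln(1630/724) / (50.3 − 27.1)
  = 0.8115 / 23.20 = 0.03498 h⁻¹
t½ = ln2 / k = 0.693147 / 0.03498 = 19.82 h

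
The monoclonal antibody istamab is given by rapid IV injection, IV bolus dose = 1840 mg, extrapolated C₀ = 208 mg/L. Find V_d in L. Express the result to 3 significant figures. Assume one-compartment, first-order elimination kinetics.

8.85 L

Vd = Dose / C₀ = 1840 / 208 = 8.846 L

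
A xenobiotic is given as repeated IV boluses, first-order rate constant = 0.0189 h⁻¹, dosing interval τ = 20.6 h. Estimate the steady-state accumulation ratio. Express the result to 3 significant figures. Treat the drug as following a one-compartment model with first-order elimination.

3.10

e^(−kτ) = e^(−0.01890 × 20.6) = 0.6775
Accumulation ratio R = 1 / (1 − e^(−kτ)) = 1 / (1 − 0.6775) = 3.101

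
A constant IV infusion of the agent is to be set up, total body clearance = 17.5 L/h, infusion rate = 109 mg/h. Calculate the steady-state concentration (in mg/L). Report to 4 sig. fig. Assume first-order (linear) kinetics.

6.229 mg/L

At steady state Css = R₀ / CL = 109 / 17.50 = 6.229 mg/L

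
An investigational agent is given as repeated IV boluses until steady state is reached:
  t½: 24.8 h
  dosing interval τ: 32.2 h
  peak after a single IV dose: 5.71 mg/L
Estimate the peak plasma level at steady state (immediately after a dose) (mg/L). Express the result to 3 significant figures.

9.62 mg/L

k = ln2 / t½ = 0.693147 / 24.8 = 0.02795 h⁻¹
e^(−kτ) = e^(−0.02795 × 32.2) = 0.4066
Accumulation ratio R = 1 / (1 − e^(−kτ)) = 1 / (1 − 0.4066) = 1.685
Steady-state peak = C₀ × R = 5.71 × 1.685 = 9.621 mg/L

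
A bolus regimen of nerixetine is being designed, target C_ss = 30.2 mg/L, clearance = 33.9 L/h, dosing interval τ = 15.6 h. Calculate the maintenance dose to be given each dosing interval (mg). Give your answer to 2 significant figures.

16000 mg

At steady state, Dose/τ = Css × CL.
Dose = Css × CL × τ = 30.2 × 33.90 × 15.6 = 15970 mg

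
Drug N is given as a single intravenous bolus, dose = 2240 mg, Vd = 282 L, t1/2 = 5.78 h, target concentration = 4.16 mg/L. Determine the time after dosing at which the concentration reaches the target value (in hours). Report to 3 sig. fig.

C₀ = Dose / Vd = 2240 / 282 = 7.943 mg/L
k = ln2 / t½ = 0.693147 / 5.78 = 0.1199 h⁻¹
t = ln(C₀ / C) / k = ln(7.943 / 4.16) / 0.1199
  = ln(1.909) / 0.1199 = 0.6466 / 0.1199 = 5.393 h

5.39 h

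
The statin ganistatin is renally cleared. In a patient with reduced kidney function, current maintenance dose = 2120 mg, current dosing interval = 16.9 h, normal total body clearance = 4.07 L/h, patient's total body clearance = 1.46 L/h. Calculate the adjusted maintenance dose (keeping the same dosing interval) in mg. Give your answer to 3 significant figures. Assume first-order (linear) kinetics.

760 mg

To keep the same average steady-state level, dosing rate must scale with clearance.
CL ratio = 1.46 / 4.07 = 0.3587
New dose (same interval) = 2120 × 0.3587 = 760.4 mg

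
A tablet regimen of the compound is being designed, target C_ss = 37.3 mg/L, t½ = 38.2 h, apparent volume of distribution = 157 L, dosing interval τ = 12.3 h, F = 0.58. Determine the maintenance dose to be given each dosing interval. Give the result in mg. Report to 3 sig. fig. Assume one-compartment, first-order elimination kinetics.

k = ln2 / t½ = 0.693147 / 38.2 = 0.01815 h⁻¹
CL = k × Vd = 0.01815 × 157 = 2.850 L/h
At steady state, F × (Dose/τ) = Css × CL.
Dose = Css × CL × τ / F = 37.3 × 2.850 × 12.3 / 0.58 = 2254 mg

2250 mg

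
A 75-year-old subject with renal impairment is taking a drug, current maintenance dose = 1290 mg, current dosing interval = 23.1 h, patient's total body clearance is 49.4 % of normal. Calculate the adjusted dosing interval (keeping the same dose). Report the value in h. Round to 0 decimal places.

To keep the same average steady-state level, dosing rate must scale with clearance.
CL ratio = 49.4 / 100 = 0.4940
New interval (same dose) = 23.1 / 0.4940 = 46.76 h

47 h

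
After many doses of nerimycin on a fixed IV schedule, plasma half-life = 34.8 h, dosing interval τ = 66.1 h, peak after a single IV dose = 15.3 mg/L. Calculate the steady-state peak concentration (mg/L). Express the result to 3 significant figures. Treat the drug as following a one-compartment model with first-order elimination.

k = ln2 / t½ = 0.693147 / 34.8 = 0.01992 h⁻¹
e^(−kτ) = e^(−0.01992 × 66.1) = 0.2680
Accumulation ratio R = 1 / (1 − e^(−kτ)) = 1 / (1 − 0.2680) = 1.366
Steady-state peak = C₀ × R = 15.3 × 1.366 = 20.90 mg/L

20.9 mg/L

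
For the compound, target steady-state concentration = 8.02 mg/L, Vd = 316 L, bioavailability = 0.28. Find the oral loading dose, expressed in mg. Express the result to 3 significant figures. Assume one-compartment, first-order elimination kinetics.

9050 mg

LD = Css × Vd / F = 8.02 × 316 / 0.28 = 9051 mg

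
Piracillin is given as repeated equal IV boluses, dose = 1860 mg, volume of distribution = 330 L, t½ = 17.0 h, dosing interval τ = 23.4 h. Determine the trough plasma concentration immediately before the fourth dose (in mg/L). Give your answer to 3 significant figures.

C₀ per dose = Dose / Vd = 1860 / 330 = 5.636 mg/L
k = ln2 / t½ = 0.693147 / 17.0 = 0.04077 h⁻¹
Fraction remaining after one interval: r = e^(−kτ) = e^(−0.04077 × 23.4) = 0.3852
Before dose 4, 3 doses have been given (aged 1τ, 2τ, 3τ).
C_trough = C₀ × (r + r² + … + r^3) = C₀ × r(1−r^3)/(1−r)
        = 5.636 × 0.3852 × (1 − 0.05716) / (1 − 0.3852) = 3.329 mg/L

3.33 mg/L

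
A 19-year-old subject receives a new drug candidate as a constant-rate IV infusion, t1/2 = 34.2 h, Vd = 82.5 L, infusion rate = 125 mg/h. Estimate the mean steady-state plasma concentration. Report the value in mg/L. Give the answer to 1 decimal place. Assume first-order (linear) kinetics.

74.8 mg/L

k = ln2 / t½ = 0.693147 / 34.2 = 0.02027 h⁻¹
CL = k × Vd = 0.02027 × 82.5 = 1.672 L/h
At steady state Css = R₀ / CL = 125 / 1.672 = 74.76 mg/L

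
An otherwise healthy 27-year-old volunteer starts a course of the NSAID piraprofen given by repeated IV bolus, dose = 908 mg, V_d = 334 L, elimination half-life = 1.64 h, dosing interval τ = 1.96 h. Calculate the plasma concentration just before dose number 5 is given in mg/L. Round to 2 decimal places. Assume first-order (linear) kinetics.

2.03 mg/L

C₀ per dose = Dose / Vd = 908 / 334 = 2.719 mg/L
k = ln2 / t½ = 0.693147 / 1.64 = 0.4227 h⁻¹
Fraction remaining after one interval: r = e^(−kτ) = e^(−0.4227 × 1.96) = 0.4367
Before dose 5, 4 doses have been given (aged 1τ, 2τ, 3τ, 4τ).
C_trough = C₀ × (r + r² + … + r^4) = C₀ × r(1−r^4)/(1−r)
        = 2.719 × 0.4367 × (1 − 0.03637) / (1 − 0.4367) = 2.031 mg/L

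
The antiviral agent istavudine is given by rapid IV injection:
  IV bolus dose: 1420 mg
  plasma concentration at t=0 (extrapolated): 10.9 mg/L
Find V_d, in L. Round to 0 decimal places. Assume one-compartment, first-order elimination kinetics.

130 L

Vd = Dose / C₀ = 1420 / 10.9 = 130.3 L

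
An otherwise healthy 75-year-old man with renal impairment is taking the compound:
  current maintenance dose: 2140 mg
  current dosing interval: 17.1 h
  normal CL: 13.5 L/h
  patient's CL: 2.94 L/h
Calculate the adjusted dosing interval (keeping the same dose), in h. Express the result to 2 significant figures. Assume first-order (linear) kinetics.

79 h

To keep the same average steady-state level, dosing rate must scale with clearance.
CL ratio = 2.94 / 13.5 = 0.2178
New interval (same dose) = 17.1 / 0.2178 = 78.51 h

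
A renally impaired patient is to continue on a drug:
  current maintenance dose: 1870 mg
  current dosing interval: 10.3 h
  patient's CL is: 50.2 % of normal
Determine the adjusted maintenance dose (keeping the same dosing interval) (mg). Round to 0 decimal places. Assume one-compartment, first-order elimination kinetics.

To keep the same average steady-state level, dosing rate must scale with clearance.
CL ratio = 50.2 / 100 = 0.5020
New dose (same interval) = 1870 × 0.5020 = 938.7 mg

939 mg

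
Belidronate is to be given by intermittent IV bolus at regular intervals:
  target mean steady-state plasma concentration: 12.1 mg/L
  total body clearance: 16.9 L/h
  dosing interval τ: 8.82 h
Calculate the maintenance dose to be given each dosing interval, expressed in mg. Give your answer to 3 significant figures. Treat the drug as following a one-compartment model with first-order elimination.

At steady state, Dose/τ = Css × CL.
Dose = Css × CL × τ = 12.1 × 16.90 × 8.82 = 1804 mg

1800 mg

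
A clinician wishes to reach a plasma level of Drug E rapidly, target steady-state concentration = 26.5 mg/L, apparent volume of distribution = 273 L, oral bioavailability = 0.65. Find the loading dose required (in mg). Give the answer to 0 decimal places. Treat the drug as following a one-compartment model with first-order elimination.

LD = Css × Vd / F = 26.5 × 273 / 0.65 = 11130 mg

11130 mg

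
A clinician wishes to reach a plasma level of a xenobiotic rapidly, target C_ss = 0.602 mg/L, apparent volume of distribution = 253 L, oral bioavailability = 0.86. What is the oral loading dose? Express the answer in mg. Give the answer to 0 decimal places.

177 mg

LD = Css × Vd / F = 0.602 × 253 / 0.86 = 177.1 mg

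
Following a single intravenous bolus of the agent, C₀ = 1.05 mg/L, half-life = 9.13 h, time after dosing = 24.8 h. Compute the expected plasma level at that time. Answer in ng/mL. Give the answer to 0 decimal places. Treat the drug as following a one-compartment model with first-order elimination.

k = ln2 / t½ = 0.693147 / 9.13 = 0.07592 h⁻¹
C = C₀ · e^(−k·t) = 1.050 × e^(−0.07592 × 24.8)
  = 1.050 × 0.1522 = 0.1598 mg/L
Convert: 0.1598 mg/L × 1000 = 159.8 ng/mL

160 ng/mL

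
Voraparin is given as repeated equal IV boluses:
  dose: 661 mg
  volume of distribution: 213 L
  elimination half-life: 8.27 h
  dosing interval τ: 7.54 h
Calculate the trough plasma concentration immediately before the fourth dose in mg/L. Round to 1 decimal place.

3.0 mg/L

C₀ per dose = Dose / Vd = 661 / 213 = 3.103 mg/L
k = ln2 / t½ = 0.693147 / 8.27 = 0.08381 h⁻¹
Fraction remaining after one interval: r = e^(−kτ) = e^(−0.08381 × 7.54) = 0.5316
Before dose 4, 3 doses have been given (aged 1τ, 2τ, 3τ).
C_trough = C₀ × (r + r² + … + r^3) = C₀ × r(1−r^3)/(1−r)
        = 3.103 × 0.5316 × (1 − 0.1502) / (1 − 0.5316) = 2.993 mg/L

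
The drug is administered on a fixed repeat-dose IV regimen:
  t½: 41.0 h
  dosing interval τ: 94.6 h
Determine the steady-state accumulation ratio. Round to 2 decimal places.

k = ln2 / t½ = 0.693147 / 41.0 = 0.01691 h⁻¹
e^(−kτ) = e^(−0.01691 × 94.6) = 0.2020
Accumulation ratio R = 1 / (1 − e^(−kτ)) = 1 / (1 − 0.2020) = 1.253

1.25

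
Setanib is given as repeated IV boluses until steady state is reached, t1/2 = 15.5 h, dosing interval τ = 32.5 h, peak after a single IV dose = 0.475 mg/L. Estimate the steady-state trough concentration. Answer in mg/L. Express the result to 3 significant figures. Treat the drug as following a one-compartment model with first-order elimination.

k = ln2 / t½ = 0.693147 / 15.5 = 0.04472 h⁻¹
e^(−kτ) = e^(−0.04472 × 32.5) = 0.2338
Accumulation ratio R = 1 / (1 − e^(−kτ)) = 1 / (1 − 0.2338) = 1.305
Steady-state trough = C₀ × R × e^(−kτ) = 0.475 × 1.305 × 0.2338 = 0.1449 mg/L

0.145 mg/L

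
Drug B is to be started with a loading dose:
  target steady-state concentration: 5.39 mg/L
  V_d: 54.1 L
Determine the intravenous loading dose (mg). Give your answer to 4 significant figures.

291.6 mg

LD = Css × Vd = 5.39 × 54.1 = 291.6 mg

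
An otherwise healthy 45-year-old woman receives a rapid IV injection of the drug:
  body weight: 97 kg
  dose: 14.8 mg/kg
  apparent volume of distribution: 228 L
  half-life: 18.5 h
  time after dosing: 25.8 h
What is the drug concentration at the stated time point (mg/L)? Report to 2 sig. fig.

Total dose = 14.8 × 97 = 1436 mg
C₀ = Dose / Vd = 1436 / 228 = 6.298 mg/L
k = ln2 / t½ = 0.693147 / 18.5 = 0.03747 h⁻¹
C = C₀ · e^(−k·t) = 6.298 × e^(−0.03747 × 25.8)
  = 6.298 × 0.3803 = 2.395 mg/L

2.4 mg/L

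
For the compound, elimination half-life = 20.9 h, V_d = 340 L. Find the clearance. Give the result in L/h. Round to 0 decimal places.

k = ln2 / t½ = 0.693147 / 20.9 = 0.03316 h⁻¹
CL = k × Vd = 0.03316 × 340 = 11.27 L/h

11 L/h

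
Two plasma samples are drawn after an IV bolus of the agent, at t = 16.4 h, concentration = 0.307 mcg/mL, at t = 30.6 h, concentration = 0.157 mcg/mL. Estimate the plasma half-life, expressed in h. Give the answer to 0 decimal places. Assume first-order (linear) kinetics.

k = ln(C₁/C₂) / (t₂ − t₁) = ln(0.307/0.157) / (30.6 − 16.4)
  = 0.6706 / 14.20 = 0.04723 h⁻¹
t½ = ln2 / k = 0.693147 / 0.04723 = 14.68 h

15 h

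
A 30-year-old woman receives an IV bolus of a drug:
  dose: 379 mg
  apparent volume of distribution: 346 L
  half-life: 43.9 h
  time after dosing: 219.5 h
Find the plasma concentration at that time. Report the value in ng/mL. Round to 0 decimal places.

C₀ = Dose / Vd = 379.0 / 346 = 1.095 mg/L
k = ln2 / t½ = 0.693147 / 43.9 = 0.01579 h⁻¹
t / t½ = 219.5 / 43.9 = 5 half-lives
C = C₀ × (1/2)^5 = 1.095 × 0.03125 = 0.03422 mg/L
Convert: 0.03422 mg/L × 1000 = 34.22 ng/mL

34 ng/mL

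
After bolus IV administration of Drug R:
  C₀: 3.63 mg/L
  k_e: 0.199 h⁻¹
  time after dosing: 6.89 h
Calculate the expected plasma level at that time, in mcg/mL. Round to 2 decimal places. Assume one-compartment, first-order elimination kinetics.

0.92 mcg/mL

C = C₀ · e^(−k·t) = 3.630 × e^(−0.1990 × 6.89)
  = 3.630 × 0.2538 = 0.9213 mg/L
(0.9213 mg/L = 0.9213 mcg/mL)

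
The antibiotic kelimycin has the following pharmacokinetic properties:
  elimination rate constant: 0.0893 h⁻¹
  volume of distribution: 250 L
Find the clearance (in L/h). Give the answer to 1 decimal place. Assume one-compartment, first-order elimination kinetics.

CL = k × Vd = 0.0893 × 250 = 22.33 L/h

22.3 L/h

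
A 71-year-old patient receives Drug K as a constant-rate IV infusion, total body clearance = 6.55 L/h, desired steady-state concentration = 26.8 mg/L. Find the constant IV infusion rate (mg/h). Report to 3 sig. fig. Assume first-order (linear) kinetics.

176 mg/h

At steady state, infusion rate R₀ = Css × CL = 26.8 × 6.550 = 175.5 mg/h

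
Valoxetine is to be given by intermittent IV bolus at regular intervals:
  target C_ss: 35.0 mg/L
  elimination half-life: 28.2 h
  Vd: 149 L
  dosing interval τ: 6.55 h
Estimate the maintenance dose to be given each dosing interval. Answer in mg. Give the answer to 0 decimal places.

840 mg

k = ln2 / t½ = 0.693147 / 28.2 = 0.02458 h⁻¹
CL = k × Vd = 0.02458 × 149 = 3.662 L/h
At steady state, Dose/τ = Css × CL.
Dose = Css × CL × τ = 35.0 × 3.662 × 6.55 = 839.5 mg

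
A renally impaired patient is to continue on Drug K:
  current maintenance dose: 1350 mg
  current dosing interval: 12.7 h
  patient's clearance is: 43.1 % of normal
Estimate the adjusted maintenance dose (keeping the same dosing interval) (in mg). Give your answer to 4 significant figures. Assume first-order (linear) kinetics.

581.9 mg

To keep the same average steady-state level, dosing rate must scale with clearance.
CL ratio = 43.1 / 100 = 0.4310
New dose (same interval) = 1350 × 0.4310 = 581.9 mg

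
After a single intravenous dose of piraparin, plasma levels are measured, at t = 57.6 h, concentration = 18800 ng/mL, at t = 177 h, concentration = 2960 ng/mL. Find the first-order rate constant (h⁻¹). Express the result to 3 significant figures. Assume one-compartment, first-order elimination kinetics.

0.0155 h⁻¹

k = ln(C₁/C₂) / (t₂ − t₁) = ln(18800/2960) / (177 − 57.6)
  = 1.849 / 119.4 = 0.01549 h⁻¹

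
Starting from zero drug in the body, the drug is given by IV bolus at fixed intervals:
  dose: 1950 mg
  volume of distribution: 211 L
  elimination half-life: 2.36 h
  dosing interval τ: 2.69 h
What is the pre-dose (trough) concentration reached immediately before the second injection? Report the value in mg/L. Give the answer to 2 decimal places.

4.19 mg/L

C₀ per dose = Dose / Vd = 1950 / 211 = 9.242 mg/L
k = ln2 / t½ = 0.693147 / 2.36 = 0.2937 h⁻¹
Fraction remaining after one interval: r = e^(−kτ) = e^(−0.2937 × 2.69) = 0.4538
Before dose 2, 1 dose has been given (aged 1τ).
C_trough = C₀ × r = 9.242 × 0.4538 = 4.194 mg/L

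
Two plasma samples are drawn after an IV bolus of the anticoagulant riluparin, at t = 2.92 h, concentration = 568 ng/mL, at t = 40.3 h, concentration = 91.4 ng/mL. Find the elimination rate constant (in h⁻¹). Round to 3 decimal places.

k = ln(C₁/C₂) / (t₂ − t₁) = ln(568/91.4) / (40.3 − 2.92)
  = 1.827 / 37.38 = 0.04888 h⁻¹

0.049 h⁻¹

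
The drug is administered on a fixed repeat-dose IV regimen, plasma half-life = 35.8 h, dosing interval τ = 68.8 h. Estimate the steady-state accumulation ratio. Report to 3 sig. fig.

k = ln2 / t½ = 0.693147 / 35.8 = 0.01936 h⁻¹
e^(−kτ) = e^(−0.01936 × 68.8) = 0.2640
Accumulation ratio R = 1 / (1 − e^(−kτ)) = 1 / (1 − 0.2640) = 1.359

1.36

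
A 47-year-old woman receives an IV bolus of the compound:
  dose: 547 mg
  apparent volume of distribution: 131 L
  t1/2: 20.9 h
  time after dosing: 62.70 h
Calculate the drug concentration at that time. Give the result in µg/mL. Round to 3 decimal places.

0.522 µg/mL

C₀ = Dose / Vd = 547.0 / 131 = 4.176 mg/L
k = ln2 / t½ = 0.693147 / 20.9 = 0.03316 h⁻¹
t / t½ = 62.70 / 20.9 = 3 half-lives
C = C₀ × (1/2)^3 = 4.176 × 0.1250 = 0.5220 mg/L
(0.5220 mg/L = 0.5220 µg/mL)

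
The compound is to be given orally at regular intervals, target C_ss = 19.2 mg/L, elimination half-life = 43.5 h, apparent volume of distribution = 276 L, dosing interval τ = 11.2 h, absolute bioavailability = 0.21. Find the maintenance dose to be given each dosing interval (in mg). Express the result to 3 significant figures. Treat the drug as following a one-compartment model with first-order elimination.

4500 mg

k = ln2 / t½ = 0.693147 / 43.5 = 0.01593 h⁻¹
CL = k × Vd = 0.01593 × 276 = 4.397 L/h
At steady state, F × (Dose/τ) = Css × CL.
Dose = Css × CL × τ / F = 19.2 × 4.397 × 11.2 / 0.21 = 4503 mg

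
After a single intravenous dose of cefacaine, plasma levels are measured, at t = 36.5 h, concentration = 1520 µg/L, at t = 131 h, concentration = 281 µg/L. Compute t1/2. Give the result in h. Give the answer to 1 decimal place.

k = ln(C₁/C₂) / (t₂ − t₁) = ln(1520/281) / (131 − 36.5)
  = 1.688 / 94.50 = 0.01786 h⁻¹
t½ = ln2 / k = 0.693147 / 0.01786 = 38.81 h

38.8 h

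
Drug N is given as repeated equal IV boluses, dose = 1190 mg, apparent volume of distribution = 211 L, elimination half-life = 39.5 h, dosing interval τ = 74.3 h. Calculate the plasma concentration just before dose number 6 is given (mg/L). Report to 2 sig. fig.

2.1 mg/L

C₀ per dose = Dose / Vd = 1190 / 211 = 5.640 mg/L
k = ln2 / t½ = 0.693147 / 39.5 = 0.01755 h⁻¹
Fraction remaining after one interval: r = e^(−kτ) = e^(−0.01755 × 74.3) = 0.2715
Before dose 6, 5 doses have been given (aged 1τ, 2τ, 3τ, 4τ, 5τ).
C_trough = C₀ × (r + r² + … + r^5) = C₀ × r(1−r^5)/(1−r)
        = 5.640 × 0.2715 × (1 − 0.001475) / (1 − 0.2715) = 2.099 mg/L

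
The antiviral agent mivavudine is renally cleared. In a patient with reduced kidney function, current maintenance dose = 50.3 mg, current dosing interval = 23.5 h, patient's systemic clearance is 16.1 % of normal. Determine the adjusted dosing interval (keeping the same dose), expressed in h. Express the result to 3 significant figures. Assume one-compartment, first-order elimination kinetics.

To keep the same average steady-state level, dosing rate must scale with clearance.
CL ratio = 16.1 / 100 = 0.1610
New interval (same dose) = 23.5 / 0.1610 = 146.0 h

146 h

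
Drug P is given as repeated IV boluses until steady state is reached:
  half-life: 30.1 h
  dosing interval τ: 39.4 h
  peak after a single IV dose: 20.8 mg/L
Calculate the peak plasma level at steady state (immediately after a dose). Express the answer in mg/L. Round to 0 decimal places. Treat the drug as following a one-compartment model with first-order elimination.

35 mg/L

k = ln2 / t½ = 0.693147 / 30.1 = 0.02303 h⁻¹
e^(−kτ) = e^(−0.02303 × 39.4) = 0.4036
Accumulation ratio R = 1 / (1 − e^(−kτ)) = 1 / (1 − 0.4036) = 1.677
Steady-state peak = C₀ × R = 20.8 × 1.677 = 34.88 mg/L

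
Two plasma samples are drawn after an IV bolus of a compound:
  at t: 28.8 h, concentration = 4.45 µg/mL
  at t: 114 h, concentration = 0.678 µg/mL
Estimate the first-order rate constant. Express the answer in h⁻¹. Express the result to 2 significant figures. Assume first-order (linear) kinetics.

k = ln(C₁/C₂) / (t₂ − t₁) = ln(4.45/0.678) / (114 − 28.8)
  = 1.882 / 85.20 = 0.02209 h⁻¹

0.022 h⁻¹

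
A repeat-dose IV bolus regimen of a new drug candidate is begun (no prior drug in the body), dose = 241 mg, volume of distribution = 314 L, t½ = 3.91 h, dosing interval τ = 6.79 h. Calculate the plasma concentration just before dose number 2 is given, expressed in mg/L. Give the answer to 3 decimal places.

0.230 mg/L

C₀ per dose = Dose / Vd = 241 / 314 = 0.7675 mg/L
k = ln2 / t½ = 0.693147 / 3.91 = 0.1773 h⁻¹
Fraction remaining after one interval: r = e^(−kτ) = e^(−0.1773 × 6.79) = 0.3000
Before dose 2, 1 dose has been given (aged 1τ).
C_trough = C₀ × r = 0.7675 × 0.3000 = 0.2303 mg/L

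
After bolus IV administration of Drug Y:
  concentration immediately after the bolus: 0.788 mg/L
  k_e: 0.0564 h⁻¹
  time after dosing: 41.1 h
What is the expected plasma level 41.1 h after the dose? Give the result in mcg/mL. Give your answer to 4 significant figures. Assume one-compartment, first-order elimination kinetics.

0.07759 mcg/mL

C = C₀ · e^(−k·t) = 0.7880 × e^(−0.05640 × 41.1)
  = 0.7880 × 0.09847 = 0.07759 mg/L
(0.07759 mg/L = 0.07759 mcg/mL)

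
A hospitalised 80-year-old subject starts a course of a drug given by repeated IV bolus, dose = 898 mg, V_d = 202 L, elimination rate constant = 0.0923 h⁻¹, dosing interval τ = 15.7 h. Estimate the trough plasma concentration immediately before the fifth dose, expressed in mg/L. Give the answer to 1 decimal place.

1.4 mg/L

C₀ per dose = Dose / Vd = 898 / 202 = 4.446 mg/L
Fraction remaining after one interval: r = e^(−kτ) = e^(−0.09230 × 15.7) = 0.2348
Before dose 5, 4 doses have been given (aged 1τ, 2τ, 3τ, 4τ).
C_trough = C₀ × (r + r² + … + r^4) = C₀ × r(1−r^4)/(1−r)
        = 4.446 × 0.2348 × (1 − 0.003039) / (1 − 0.2348) = 1.360 mg/L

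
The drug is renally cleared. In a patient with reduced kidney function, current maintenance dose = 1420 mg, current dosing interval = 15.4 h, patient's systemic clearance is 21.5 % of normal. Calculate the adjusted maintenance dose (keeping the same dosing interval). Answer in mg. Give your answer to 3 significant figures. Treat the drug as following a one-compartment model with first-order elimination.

305 mg

To keep the same average steady-state level, dosing rate must scale with clearance.
CL ratio = 21.5 / 100 = 0.2150
New dose (same interval) = 1420 × 0.2150 = 305.3 mg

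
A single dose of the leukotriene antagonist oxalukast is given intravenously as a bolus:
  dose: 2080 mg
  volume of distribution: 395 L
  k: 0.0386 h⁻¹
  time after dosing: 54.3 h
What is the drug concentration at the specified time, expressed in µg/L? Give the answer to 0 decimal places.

647 µg/L

C₀ = Dose / Vd = 2080 / 395 = 5.266 mg/L
C = C₀ · e^(−k·t) = 5.266 × e^(−0.03860 × 54.3)
  = 5.266 × 0.1229 = 0.6472 mg/L
Convert: 0.6472 mg/L × 1000 = 647.2 µg/L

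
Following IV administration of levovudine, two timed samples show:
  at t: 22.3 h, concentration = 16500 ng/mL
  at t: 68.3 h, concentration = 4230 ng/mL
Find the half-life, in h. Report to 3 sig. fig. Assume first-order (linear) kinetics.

k = ln(C₁/C₂) / (t₂ − t₁) = ln(16500/4230) / (68.3 − 22.3)
  = 1.361 / 46.00 = 0.02959 h⁻¹
t½ = ln2 / k = 0.693147 / 0.02959 = 23.43 h

23.4 h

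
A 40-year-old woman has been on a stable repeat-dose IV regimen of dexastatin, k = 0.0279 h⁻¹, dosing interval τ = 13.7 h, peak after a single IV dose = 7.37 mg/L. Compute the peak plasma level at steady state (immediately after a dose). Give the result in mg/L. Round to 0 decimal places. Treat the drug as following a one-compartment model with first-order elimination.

e^(−kτ) = e^(−0.02790 × 13.7) = 0.6823
Accumulation ratio R = 1 / (1 − e^(−kτ)) = 1 / (1 − 0.6823) = 3.148
Steady-state peak = C₀ × R = 7.37 × 3.148 = 23.20 mg/L

23 mg/L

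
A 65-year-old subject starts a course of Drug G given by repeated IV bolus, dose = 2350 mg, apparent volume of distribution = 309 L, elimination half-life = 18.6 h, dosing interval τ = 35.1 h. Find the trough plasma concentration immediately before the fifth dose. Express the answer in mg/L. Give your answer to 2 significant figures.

C₀ per dose = Dose / Vd = 2350 / 309 = 7.605 mg/L
k = ln2 / t½ = 0.693147 / 18.6 = 0.03727 h⁻¹
Fraction remaining after one interval: r = e^(−kτ) = e^(−0.03727 × 35.1) = 0.2703
Before dose 5, 4 doses have been given (aged 1τ, 2τ, 3τ, 4τ).
C_trough = C₀ × (r + r² + … + r^4) = C₀ × r(1−r^4)/(1−r)
        = 7.605 × 0.2703 × (1 − 0.005338) / (1 − 0.2703) = 2.802 mg/L

2.8 mg/L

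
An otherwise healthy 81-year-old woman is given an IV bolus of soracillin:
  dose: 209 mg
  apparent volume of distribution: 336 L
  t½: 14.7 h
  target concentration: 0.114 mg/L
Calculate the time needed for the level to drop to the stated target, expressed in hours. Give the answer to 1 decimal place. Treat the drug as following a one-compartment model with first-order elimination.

C₀ = Dose / Vd = 209.0 / 336 = 0.6220 mg/L
k = ln2 / t½ = 0.693147 / 14.7 = 0.04715 h⁻¹
t = ln(C₀ / C) / k = ln(0.6220 / 0.114) / 0.04715
  = ln(5.456) / 0.04715 = 1.697 / 0.04715 = 35.99 h

36.0 h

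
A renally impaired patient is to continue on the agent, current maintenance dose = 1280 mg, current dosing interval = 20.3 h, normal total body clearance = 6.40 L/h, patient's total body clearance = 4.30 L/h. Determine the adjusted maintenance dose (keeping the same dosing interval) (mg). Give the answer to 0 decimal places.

To keep the same average steady-state level, dosing rate must scale with clearance.
CL ratio = 4.30 / 6.40 = 0.6719
New dose (same interval) = 1280 × 0.6719 = 860.0 mg

860 mg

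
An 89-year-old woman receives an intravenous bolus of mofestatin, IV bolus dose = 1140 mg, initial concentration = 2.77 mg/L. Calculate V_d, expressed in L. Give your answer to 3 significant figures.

Vd = Dose / C₀ = 1140 / 2.77 = 411.6 L

412 L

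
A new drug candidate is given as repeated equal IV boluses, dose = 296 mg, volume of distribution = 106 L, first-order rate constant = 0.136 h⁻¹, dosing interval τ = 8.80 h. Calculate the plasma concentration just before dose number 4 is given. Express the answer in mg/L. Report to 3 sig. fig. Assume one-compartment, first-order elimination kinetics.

1.18 mg/L

C₀ per dose = Dose / Vd = 296 / 106 = 2.792 mg/L
Fraction remaining after one interval: r = e^(−kτ) = e^(−0.1360 × 8.80) = 0.3022
Before dose 4, 3 doses have been given (aged 1τ, 2τ, 3τ).
C_trough = C₀ × (r + r² + … + r^3) = C₀ × r(1−r^3)/(1−r)
        = 2.792 × 0.3022 × (1 − 0.02760) / (1 − 0.3022) = 1.176 mg/L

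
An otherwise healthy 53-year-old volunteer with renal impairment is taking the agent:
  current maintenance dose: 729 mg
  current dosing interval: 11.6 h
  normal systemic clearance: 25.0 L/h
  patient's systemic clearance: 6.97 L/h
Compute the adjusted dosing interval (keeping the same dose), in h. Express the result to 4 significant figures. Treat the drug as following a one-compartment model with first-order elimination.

41.61 h

To keep the same average steady-state level, dosing rate must scale with clearance.
CL ratio = 6.97 / 25.0 = 0.2788
New interval (same dose) = 11.6 / 0.2788 = 41.61 h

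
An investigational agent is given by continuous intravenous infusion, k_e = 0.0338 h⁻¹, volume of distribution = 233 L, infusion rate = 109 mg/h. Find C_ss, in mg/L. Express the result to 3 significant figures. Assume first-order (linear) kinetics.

CL = k × Vd = 0.03380 × 233 = 7.875 L/h
At steady state Css = R₀ / CL = 109 / 7.875 = 13.84 mg/L

13.8 mg/L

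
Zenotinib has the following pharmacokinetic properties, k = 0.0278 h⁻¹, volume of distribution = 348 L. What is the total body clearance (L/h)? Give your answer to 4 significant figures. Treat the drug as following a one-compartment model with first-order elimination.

9.674 L/h

CL = k × Vd = 0.0278 × 348 = 9.674 L/h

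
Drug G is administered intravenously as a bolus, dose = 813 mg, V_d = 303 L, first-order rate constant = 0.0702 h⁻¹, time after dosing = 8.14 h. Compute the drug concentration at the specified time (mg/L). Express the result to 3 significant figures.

1.52 mg/L

C₀ = Dose / Vd = 813.0 / 303 = 2.683 mg/L
C = C₀ · e^(−k·t) = 2.683 × e^(−0.07020 × 8.14)
  = 2.683 × 0.5647 = 1.515 mg/L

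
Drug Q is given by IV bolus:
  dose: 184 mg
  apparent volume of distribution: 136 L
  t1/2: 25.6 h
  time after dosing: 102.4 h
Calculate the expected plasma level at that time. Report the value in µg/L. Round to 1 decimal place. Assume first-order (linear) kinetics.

C₀ = Dose / Vd = 184.0 / 136 = 1.353 mg/L
k = ln2 / t½ = 0.693147 / 25.6 = 0.02708 h⁻¹
t / t½ = 102.4 / 25.6 = 4 half-lives
C = C₀ × (1/2)^4 = 1.353 × 0.06250 = 0.08456 mg/L
Convert: 0.08456 mg/L × 1000 = 84.56 µg/L

84.6 µg/L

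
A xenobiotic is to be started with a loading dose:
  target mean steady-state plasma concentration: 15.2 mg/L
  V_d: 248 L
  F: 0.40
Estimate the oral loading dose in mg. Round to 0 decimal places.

9424 mg

LD = Css × Vd / F = 15.2 × 248 / 0.40 = 9424 mg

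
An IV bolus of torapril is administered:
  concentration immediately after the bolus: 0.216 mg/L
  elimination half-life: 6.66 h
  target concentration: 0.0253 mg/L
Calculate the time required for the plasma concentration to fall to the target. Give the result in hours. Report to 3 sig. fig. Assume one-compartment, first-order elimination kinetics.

k = ln2 / t½ = 0.693147 / 6.66 = 0.1041 h⁻¹
t = ln(C₀ / C) / k = ln(0.2160 / 0.0253) / 0.1041
  = ln(8.538) / 0.1041 = 2.145 / 0.1041 = 20.61 h

20.6 h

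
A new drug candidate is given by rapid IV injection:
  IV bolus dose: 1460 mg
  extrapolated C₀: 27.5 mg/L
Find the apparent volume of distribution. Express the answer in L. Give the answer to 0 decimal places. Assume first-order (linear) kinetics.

Vd = Dose / C₀ = 1460 / 27.5 = 53.09 L

53 L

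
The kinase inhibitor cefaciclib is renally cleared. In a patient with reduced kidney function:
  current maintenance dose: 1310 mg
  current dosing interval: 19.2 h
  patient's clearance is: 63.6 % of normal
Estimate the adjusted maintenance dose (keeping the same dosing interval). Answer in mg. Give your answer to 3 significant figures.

To keep the same average steady-state level, dosing rate must scale with clearance.
CL ratio = 63.6 / 100 = 0.6360
New dose (same interval) = 1310 × 0.6360 = 833.2 mg

833 mg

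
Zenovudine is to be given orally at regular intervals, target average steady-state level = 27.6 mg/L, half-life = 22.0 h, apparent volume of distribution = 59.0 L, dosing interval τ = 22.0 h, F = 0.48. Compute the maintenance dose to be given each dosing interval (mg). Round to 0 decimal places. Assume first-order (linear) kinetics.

k = ln2 / t½ = 0.693147 / 22.0 = 0.03151 h⁻¹
CL = k × Vd = 0.03151 × 59.0 = 1.859 L/h
At steady state, F × (Dose/τ) = Css × CL.
Dose = Css × CL × τ / F = 27.6 × 1.859 × 22.0 / 0.48 = 2352 mg

2352 mg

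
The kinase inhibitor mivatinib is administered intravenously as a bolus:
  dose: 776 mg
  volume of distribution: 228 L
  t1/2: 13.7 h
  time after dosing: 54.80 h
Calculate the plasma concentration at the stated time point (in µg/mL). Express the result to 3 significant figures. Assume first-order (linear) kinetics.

C₀ = Dose / Vd = 776.0 / 228 = 3.404 mg/L
k = ln2 / t½ = 0.693147 / 13.7 = 0.05059 h⁻¹
t / t½ = 54.80 / 13.7 = 4 half-lives
C = C₀ × (1/2)^4 = 3.404 × 0.06250 = 0.2128 mg/L
(0.2128 mg/L = 0.2128 µg/mL)

0.213 µg/mL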